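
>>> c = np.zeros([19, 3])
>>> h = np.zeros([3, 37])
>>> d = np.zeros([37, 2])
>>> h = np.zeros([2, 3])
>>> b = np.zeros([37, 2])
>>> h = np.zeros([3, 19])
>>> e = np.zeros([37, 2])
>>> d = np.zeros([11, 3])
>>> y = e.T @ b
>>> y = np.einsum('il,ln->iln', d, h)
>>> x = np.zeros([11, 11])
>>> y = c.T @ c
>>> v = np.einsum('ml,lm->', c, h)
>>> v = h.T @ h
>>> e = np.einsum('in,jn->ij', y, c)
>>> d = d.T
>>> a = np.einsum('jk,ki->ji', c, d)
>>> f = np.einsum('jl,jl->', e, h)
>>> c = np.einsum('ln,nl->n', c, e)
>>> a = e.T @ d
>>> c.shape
(3,)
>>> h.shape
(3, 19)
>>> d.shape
(3, 11)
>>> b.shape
(37, 2)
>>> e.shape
(3, 19)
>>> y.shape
(3, 3)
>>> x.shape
(11, 11)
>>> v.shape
(19, 19)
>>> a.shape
(19, 11)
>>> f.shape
()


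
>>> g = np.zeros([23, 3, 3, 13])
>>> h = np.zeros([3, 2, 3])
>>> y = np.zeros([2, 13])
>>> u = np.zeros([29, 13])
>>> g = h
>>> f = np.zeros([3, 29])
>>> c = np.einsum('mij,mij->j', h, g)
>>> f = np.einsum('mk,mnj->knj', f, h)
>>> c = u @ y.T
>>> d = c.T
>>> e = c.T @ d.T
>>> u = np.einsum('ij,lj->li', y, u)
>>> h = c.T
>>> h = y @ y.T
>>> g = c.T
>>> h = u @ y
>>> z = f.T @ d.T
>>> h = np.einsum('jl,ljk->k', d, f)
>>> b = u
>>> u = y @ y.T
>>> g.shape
(2, 29)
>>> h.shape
(3,)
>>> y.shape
(2, 13)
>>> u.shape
(2, 2)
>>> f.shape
(29, 2, 3)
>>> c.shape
(29, 2)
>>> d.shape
(2, 29)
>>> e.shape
(2, 2)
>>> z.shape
(3, 2, 2)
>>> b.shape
(29, 2)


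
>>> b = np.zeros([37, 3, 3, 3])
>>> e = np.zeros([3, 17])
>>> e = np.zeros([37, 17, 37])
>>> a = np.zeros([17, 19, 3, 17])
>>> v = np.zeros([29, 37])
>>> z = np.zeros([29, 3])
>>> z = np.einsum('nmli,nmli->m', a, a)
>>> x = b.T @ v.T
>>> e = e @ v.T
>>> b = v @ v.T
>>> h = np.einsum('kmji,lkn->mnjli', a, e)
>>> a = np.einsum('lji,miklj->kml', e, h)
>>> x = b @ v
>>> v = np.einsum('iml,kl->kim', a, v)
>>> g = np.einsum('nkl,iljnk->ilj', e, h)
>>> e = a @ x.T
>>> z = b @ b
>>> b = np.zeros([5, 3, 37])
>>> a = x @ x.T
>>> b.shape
(5, 3, 37)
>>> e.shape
(3, 19, 29)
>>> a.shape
(29, 29)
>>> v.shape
(29, 3, 19)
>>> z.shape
(29, 29)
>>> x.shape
(29, 37)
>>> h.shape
(19, 29, 3, 37, 17)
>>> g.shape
(19, 29, 3)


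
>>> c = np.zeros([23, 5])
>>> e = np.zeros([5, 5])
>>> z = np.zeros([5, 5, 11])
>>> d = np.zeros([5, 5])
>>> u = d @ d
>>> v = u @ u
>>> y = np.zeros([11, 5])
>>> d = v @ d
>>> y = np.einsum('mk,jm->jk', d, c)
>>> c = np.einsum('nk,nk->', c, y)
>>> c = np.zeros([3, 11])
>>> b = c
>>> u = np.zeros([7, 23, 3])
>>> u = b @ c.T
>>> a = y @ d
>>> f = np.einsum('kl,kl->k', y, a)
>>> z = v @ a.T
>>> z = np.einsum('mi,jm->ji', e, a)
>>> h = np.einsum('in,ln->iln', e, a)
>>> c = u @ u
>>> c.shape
(3, 3)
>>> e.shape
(5, 5)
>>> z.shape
(23, 5)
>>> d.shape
(5, 5)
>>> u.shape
(3, 3)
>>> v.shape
(5, 5)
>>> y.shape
(23, 5)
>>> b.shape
(3, 11)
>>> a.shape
(23, 5)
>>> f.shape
(23,)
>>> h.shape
(5, 23, 5)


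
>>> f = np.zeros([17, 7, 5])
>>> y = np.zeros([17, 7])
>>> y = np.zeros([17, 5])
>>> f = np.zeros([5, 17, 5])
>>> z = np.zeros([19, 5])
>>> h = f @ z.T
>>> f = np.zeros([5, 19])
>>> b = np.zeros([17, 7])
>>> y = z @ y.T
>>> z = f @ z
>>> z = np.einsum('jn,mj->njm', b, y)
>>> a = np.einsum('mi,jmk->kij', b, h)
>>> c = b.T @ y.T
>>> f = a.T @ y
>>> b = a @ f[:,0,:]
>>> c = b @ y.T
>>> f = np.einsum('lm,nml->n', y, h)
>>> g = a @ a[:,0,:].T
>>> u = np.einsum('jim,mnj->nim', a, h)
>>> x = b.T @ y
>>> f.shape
(5,)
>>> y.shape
(19, 17)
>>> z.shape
(7, 17, 19)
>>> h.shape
(5, 17, 19)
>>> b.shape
(19, 7, 17)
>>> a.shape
(19, 7, 5)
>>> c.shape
(19, 7, 19)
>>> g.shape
(19, 7, 19)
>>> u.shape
(17, 7, 5)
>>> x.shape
(17, 7, 17)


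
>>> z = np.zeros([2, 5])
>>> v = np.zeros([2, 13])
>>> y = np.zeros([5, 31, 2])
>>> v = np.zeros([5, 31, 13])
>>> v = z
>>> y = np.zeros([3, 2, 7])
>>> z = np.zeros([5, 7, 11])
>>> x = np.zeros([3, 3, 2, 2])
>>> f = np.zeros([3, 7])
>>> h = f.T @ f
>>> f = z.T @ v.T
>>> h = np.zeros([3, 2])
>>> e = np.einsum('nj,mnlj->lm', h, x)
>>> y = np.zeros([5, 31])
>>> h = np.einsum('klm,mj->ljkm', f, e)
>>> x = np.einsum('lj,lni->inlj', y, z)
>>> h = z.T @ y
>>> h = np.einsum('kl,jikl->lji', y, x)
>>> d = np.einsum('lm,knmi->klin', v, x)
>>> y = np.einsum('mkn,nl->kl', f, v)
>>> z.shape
(5, 7, 11)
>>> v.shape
(2, 5)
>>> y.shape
(7, 5)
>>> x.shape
(11, 7, 5, 31)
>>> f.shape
(11, 7, 2)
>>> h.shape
(31, 11, 7)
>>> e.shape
(2, 3)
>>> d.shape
(11, 2, 31, 7)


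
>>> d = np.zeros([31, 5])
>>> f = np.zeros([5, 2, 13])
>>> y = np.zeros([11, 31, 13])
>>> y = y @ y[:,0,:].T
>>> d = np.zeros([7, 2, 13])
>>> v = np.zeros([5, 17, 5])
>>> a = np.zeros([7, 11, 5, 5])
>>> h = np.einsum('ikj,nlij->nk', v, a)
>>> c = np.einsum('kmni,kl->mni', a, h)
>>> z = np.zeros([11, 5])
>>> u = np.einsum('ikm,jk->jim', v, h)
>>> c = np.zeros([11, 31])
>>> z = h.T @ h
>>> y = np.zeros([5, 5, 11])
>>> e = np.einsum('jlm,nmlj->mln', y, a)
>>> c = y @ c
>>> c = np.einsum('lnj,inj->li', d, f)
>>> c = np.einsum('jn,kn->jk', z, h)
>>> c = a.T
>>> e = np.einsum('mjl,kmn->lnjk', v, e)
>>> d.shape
(7, 2, 13)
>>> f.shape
(5, 2, 13)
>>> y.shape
(5, 5, 11)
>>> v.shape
(5, 17, 5)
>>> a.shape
(7, 11, 5, 5)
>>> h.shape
(7, 17)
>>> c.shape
(5, 5, 11, 7)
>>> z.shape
(17, 17)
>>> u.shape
(7, 5, 5)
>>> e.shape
(5, 7, 17, 11)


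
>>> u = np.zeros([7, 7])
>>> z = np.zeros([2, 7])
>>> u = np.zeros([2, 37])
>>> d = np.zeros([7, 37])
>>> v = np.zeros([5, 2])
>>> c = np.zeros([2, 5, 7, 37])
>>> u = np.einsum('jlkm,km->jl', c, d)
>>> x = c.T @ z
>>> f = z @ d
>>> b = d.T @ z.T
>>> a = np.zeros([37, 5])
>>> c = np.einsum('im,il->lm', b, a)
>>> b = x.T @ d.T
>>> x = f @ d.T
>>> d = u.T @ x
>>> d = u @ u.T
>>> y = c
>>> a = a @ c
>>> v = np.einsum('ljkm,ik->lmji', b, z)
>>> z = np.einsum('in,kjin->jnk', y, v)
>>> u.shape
(2, 5)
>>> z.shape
(7, 2, 7)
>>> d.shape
(2, 2)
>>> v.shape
(7, 7, 5, 2)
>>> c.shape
(5, 2)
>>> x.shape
(2, 7)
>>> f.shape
(2, 37)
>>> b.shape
(7, 5, 7, 7)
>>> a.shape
(37, 2)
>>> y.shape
(5, 2)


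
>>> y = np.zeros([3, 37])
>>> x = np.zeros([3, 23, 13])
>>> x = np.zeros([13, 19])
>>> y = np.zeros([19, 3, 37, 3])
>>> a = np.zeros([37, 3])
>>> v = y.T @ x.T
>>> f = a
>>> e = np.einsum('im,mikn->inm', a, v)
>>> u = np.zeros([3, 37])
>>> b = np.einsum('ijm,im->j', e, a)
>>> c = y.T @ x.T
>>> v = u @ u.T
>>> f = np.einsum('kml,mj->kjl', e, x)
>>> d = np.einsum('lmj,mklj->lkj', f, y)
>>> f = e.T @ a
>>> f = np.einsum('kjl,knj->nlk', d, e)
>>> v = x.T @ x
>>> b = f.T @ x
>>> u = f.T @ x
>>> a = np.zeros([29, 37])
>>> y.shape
(19, 3, 37, 3)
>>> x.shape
(13, 19)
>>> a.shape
(29, 37)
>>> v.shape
(19, 19)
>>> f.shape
(13, 3, 37)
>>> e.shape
(37, 13, 3)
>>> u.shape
(37, 3, 19)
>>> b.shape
(37, 3, 19)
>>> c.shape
(3, 37, 3, 13)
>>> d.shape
(37, 3, 3)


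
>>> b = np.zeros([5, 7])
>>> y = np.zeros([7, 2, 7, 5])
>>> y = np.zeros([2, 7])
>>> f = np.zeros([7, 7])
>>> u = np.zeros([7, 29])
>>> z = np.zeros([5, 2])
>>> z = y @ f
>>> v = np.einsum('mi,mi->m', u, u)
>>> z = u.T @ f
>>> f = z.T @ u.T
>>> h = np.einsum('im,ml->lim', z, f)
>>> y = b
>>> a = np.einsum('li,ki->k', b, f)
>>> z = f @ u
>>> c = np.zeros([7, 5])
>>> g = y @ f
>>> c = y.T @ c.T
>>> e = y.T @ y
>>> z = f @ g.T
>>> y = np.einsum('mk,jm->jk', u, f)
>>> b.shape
(5, 7)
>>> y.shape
(7, 29)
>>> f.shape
(7, 7)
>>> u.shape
(7, 29)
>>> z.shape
(7, 5)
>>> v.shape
(7,)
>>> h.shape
(7, 29, 7)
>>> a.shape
(7,)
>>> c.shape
(7, 7)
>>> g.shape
(5, 7)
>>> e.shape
(7, 7)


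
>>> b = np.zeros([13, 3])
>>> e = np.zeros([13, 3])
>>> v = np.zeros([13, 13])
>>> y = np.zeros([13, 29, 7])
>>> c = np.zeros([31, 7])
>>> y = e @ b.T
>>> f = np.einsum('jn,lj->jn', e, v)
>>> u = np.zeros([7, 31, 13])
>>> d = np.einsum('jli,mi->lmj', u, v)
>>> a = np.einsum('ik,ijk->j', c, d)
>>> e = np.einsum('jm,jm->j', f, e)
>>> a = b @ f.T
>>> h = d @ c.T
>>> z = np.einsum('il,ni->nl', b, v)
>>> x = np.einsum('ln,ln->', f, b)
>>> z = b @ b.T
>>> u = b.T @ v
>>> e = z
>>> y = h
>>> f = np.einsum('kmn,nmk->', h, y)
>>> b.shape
(13, 3)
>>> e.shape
(13, 13)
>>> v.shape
(13, 13)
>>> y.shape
(31, 13, 31)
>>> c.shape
(31, 7)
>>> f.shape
()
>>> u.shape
(3, 13)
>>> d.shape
(31, 13, 7)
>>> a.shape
(13, 13)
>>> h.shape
(31, 13, 31)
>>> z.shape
(13, 13)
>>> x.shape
()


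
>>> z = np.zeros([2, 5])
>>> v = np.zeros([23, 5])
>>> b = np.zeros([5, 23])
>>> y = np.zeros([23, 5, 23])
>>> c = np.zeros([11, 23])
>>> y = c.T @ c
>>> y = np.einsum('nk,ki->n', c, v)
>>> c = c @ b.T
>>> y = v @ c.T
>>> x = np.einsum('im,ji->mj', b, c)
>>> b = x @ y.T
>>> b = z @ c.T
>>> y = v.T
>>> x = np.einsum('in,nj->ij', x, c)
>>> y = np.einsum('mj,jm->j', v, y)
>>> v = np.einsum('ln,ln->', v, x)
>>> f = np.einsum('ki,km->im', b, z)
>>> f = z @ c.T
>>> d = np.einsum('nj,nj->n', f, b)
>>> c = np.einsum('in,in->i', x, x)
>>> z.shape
(2, 5)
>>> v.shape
()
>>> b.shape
(2, 11)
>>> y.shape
(5,)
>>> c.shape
(23,)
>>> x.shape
(23, 5)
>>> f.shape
(2, 11)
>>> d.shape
(2,)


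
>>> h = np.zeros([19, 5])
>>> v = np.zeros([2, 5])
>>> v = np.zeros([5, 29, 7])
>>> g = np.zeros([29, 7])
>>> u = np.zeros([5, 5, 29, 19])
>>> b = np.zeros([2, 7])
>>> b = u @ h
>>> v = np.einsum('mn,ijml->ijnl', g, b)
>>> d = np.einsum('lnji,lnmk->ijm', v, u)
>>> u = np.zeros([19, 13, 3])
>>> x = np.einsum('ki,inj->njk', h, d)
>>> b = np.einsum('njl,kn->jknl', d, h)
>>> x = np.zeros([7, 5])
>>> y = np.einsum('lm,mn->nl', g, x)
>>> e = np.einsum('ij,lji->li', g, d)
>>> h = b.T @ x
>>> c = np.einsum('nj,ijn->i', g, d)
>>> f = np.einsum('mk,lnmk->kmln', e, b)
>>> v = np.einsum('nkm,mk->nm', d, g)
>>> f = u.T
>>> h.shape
(29, 5, 19, 5)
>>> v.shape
(5, 29)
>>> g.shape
(29, 7)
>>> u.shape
(19, 13, 3)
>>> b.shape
(7, 19, 5, 29)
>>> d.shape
(5, 7, 29)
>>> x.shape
(7, 5)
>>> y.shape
(5, 29)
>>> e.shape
(5, 29)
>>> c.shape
(5,)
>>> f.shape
(3, 13, 19)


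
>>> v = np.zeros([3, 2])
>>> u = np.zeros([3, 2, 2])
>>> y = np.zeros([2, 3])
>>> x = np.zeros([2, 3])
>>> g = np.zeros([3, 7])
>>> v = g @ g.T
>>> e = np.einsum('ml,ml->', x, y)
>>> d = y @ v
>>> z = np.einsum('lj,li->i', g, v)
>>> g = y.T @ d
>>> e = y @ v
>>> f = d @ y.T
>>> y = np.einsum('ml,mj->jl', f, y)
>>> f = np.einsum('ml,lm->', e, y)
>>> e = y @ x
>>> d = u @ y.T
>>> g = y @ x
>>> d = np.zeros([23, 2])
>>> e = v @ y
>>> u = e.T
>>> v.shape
(3, 3)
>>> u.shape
(2, 3)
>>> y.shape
(3, 2)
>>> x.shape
(2, 3)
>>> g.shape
(3, 3)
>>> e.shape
(3, 2)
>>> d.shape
(23, 2)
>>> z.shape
(3,)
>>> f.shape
()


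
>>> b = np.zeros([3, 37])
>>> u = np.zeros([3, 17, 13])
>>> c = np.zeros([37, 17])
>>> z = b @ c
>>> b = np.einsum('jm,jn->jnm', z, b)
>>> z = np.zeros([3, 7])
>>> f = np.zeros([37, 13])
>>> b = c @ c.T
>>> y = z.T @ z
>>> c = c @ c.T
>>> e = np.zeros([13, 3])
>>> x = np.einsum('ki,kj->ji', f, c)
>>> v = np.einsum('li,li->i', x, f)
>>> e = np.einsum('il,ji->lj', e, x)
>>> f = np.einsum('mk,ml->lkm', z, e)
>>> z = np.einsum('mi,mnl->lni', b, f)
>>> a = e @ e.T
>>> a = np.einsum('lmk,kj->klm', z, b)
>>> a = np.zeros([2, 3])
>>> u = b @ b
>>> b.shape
(37, 37)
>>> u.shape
(37, 37)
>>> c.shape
(37, 37)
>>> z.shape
(3, 7, 37)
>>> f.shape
(37, 7, 3)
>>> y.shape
(7, 7)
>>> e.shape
(3, 37)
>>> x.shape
(37, 13)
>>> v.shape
(13,)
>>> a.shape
(2, 3)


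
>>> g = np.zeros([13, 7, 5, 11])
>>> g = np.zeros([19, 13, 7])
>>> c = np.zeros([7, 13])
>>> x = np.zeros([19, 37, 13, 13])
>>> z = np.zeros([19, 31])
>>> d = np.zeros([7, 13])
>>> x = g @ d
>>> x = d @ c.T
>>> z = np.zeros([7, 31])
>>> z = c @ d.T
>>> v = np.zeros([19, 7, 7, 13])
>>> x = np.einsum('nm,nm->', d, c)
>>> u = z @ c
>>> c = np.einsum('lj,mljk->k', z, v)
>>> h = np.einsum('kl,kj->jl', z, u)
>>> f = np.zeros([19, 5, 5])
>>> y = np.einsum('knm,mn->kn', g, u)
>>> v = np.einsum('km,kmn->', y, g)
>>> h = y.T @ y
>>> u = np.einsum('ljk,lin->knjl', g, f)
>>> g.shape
(19, 13, 7)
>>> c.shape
(13,)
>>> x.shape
()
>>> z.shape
(7, 7)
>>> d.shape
(7, 13)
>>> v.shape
()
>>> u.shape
(7, 5, 13, 19)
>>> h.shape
(13, 13)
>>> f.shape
(19, 5, 5)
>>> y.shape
(19, 13)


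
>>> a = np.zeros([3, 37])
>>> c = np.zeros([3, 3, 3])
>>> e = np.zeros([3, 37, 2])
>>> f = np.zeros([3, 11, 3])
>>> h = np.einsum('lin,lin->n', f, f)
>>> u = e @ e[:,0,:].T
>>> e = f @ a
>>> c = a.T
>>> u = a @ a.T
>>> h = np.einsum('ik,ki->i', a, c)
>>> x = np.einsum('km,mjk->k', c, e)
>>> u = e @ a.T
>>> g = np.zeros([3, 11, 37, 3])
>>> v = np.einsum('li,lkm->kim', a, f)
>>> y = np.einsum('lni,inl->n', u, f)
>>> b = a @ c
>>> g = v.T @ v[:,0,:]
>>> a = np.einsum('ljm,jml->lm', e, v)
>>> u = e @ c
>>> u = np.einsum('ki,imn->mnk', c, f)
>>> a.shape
(3, 37)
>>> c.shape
(37, 3)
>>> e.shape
(3, 11, 37)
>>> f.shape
(3, 11, 3)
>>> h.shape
(3,)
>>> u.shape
(11, 3, 37)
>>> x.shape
(37,)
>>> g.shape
(3, 37, 3)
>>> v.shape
(11, 37, 3)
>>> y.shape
(11,)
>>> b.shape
(3, 3)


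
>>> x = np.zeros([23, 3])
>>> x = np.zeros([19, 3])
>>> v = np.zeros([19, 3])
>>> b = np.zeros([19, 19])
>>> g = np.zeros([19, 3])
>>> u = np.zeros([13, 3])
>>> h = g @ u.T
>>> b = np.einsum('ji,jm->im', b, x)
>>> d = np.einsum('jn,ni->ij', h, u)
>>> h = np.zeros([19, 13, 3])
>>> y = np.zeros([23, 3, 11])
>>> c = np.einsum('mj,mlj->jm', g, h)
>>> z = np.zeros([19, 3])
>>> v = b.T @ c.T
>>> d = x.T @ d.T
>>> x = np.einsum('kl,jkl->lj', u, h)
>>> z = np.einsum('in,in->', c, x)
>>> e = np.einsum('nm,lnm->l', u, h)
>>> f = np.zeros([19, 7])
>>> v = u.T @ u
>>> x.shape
(3, 19)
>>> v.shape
(3, 3)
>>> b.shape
(19, 3)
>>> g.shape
(19, 3)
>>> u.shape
(13, 3)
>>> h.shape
(19, 13, 3)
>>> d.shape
(3, 3)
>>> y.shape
(23, 3, 11)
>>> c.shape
(3, 19)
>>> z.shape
()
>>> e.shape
(19,)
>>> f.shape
(19, 7)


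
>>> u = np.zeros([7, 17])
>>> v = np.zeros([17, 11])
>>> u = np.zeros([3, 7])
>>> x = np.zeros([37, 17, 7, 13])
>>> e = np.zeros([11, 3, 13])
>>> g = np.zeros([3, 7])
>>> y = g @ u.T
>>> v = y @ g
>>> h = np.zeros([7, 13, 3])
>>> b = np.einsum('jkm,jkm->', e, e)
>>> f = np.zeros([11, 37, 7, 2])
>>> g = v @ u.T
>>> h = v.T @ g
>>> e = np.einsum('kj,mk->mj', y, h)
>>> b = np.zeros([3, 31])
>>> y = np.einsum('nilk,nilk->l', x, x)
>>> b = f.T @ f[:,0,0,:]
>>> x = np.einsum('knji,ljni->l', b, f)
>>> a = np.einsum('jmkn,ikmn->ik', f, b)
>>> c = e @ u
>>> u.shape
(3, 7)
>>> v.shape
(3, 7)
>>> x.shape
(11,)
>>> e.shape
(7, 3)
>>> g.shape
(3, 3)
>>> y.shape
(7,)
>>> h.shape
(7, 3)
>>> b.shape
(2, 7, 37, 2)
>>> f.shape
(11, 37, 7, 2)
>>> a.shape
(2, 7)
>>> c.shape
(7, 7)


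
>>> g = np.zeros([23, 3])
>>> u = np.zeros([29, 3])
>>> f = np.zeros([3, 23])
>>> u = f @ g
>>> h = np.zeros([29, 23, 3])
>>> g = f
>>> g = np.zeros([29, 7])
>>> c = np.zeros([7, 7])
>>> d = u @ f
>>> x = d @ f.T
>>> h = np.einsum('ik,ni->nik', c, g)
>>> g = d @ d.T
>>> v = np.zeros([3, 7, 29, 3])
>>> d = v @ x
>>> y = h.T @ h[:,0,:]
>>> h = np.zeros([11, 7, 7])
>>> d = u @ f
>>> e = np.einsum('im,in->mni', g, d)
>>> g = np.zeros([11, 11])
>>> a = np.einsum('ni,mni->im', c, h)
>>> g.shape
(11, 11)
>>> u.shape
(3, 3)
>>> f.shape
(3, 23)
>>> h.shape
(11, 7, 7)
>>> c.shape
(7, 7)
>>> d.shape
(3, 23)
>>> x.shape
(3, 3)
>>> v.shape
(3, 7, 29, 3)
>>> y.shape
(7, 7, 7)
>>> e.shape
(3, 23, 3)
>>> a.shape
(7, 11)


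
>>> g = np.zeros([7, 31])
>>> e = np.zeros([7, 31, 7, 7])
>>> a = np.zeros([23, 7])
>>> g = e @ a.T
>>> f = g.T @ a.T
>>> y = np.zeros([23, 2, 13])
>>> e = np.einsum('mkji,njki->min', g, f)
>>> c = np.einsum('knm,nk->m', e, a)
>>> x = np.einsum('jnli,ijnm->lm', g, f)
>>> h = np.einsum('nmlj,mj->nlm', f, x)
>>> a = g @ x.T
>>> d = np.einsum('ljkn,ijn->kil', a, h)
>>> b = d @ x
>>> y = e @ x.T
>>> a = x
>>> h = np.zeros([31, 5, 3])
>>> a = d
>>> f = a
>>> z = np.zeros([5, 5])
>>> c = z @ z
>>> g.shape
(7, 31, 7, 23)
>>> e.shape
(7, 23, 23)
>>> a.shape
(7, 23, 7)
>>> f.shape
(7, 23, 7)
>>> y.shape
(7, 23, 7)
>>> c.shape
(5, 5)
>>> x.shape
(7, 23)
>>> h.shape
(31, 5, 3)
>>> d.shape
(7, 23, 7)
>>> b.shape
(7, 23, 23)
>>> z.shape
(5, 5)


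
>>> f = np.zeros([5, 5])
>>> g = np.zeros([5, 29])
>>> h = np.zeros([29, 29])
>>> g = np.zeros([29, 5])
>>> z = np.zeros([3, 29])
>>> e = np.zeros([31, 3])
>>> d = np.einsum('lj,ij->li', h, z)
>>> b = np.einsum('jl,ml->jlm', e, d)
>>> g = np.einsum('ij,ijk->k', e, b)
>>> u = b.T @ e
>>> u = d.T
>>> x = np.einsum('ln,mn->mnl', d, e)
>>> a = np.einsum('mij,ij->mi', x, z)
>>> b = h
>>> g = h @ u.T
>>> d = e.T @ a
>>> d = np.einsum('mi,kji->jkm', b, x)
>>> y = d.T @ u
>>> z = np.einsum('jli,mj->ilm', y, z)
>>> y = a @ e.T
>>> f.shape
(5, 5)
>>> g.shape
(29, 3)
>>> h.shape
(29, 29)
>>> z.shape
(29, 31, 3)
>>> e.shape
(31, 3)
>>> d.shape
(3, 31, 29)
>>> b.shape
(29, 29)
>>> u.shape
(3, 29)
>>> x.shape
(31, 3, 29)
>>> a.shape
(31, 3)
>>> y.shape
(31, 31)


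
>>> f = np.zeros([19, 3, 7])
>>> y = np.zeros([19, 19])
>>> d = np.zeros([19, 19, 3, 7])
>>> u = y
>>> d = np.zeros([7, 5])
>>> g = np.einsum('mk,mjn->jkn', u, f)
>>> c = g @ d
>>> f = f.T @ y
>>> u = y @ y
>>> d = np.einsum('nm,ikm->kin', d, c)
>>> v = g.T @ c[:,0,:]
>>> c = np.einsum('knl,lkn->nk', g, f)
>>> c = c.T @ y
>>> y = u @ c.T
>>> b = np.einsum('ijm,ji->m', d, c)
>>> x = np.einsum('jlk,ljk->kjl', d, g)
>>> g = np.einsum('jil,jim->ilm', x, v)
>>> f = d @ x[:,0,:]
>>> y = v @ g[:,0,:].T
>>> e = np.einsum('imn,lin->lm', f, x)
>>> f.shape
(19, 3, 3)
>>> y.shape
(7, 19, 19)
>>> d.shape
(19, 3, 7)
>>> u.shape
(19, 19)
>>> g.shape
(19, 3, 5)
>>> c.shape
(3, 19)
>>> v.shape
(7, 19, 5)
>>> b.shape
(7,)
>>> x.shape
(7, 19, 3)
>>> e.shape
(7, 3)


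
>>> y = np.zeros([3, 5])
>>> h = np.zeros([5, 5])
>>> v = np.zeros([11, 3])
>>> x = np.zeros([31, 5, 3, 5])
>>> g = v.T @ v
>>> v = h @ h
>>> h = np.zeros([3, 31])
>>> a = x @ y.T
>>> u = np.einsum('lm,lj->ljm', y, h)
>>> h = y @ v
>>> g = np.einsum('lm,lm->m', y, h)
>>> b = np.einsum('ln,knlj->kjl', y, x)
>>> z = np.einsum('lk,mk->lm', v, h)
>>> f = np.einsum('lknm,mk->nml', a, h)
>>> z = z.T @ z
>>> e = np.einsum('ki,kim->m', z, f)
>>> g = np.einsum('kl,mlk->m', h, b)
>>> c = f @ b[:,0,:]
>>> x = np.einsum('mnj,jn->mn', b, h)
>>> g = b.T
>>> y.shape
(3, 5)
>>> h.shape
(3, 5)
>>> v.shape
(5, 5)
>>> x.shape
(31, 5)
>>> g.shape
(3, 5, 31)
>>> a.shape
(31, 5, 3, 3)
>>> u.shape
(3, 31, 5)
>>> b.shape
(31, 5, 3)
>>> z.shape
(3, 3)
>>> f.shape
(3, 3, 31)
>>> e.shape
(31,)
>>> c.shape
(3, 3, 3)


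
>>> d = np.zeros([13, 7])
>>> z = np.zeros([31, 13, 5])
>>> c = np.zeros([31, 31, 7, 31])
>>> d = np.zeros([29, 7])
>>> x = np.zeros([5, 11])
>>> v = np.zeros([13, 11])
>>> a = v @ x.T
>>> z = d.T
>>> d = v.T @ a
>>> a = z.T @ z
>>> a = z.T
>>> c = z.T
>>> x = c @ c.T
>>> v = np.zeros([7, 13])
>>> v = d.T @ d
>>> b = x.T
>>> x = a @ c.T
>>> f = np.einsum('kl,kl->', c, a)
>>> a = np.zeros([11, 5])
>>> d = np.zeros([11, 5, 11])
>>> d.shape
(11, 5, 11)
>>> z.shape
(7, 29)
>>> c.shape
(29, 7)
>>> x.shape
(29, 29)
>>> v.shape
(5, 5)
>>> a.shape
(11, 5)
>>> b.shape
(29, 29)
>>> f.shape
()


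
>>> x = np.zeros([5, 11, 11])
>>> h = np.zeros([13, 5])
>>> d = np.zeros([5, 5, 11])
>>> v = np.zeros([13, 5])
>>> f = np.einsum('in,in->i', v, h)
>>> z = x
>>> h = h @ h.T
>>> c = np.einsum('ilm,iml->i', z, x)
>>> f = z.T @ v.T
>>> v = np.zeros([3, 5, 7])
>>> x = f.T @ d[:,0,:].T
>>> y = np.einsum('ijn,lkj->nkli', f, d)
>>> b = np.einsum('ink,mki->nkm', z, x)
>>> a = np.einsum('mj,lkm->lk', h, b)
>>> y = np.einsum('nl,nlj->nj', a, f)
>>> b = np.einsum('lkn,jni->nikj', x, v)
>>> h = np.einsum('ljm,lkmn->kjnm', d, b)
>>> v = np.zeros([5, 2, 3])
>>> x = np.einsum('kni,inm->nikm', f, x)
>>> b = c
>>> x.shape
(11, 13, 11, 5)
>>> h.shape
(7, 5, 3, 11)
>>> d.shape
(5, 5, 11)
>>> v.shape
(5, 2, 3)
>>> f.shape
(11, 11, 13)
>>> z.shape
(5, 11, 11)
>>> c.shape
(5,)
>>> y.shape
(11, 13)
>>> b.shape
(5,)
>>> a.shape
(11, 11)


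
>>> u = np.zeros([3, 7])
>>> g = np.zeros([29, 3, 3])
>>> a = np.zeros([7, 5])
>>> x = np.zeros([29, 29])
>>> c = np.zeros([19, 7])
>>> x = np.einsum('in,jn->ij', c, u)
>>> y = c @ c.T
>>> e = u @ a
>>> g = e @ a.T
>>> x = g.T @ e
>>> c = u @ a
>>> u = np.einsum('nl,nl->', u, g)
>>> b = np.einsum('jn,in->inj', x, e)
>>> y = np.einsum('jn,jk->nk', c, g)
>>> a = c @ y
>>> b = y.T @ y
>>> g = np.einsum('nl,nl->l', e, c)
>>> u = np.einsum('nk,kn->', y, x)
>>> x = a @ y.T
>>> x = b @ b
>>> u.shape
()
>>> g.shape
(5,)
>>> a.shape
(3, 7)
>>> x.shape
(7, 7)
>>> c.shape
(3, 5)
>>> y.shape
(5, 7)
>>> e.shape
(3, 5)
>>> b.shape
(7, 7)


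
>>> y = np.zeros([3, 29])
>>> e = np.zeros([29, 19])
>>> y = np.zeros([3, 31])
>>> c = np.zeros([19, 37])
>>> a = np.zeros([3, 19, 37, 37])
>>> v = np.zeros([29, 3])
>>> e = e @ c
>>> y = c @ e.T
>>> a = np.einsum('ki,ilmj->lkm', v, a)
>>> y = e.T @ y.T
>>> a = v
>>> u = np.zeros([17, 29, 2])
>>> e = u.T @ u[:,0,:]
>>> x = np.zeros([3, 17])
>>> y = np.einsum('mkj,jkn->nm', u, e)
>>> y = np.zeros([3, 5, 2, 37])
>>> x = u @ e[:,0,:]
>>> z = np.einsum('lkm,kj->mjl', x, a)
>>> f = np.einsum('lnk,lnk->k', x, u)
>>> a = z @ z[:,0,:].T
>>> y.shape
(3, 5, 2, 37)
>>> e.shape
(2, 29, 2)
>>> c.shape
(19, 37)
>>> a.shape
(2, 3, 2)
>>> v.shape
(29, 3)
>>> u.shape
(17, 29, 2)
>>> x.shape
(17, 29, 2)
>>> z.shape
(2, 3, 17)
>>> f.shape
(2,)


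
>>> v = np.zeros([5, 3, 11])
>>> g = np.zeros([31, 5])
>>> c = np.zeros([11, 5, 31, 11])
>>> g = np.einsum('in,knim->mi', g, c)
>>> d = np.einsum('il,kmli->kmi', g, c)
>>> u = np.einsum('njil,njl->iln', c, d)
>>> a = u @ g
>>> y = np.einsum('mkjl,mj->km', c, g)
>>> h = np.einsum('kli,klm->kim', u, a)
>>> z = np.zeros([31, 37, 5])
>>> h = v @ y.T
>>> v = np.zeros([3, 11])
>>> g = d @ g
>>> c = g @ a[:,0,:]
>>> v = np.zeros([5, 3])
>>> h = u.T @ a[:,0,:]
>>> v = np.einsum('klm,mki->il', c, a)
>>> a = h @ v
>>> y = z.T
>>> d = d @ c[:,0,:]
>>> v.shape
(31, 5)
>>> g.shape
(11, 5, 31)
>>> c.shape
(11, 5, 31)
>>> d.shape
(11, 5, 31)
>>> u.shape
(31, 11, 11)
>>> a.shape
(11, 11, 5)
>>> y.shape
(5, 37, 31)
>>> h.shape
(11, 11, 31)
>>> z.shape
(31, 37, 5)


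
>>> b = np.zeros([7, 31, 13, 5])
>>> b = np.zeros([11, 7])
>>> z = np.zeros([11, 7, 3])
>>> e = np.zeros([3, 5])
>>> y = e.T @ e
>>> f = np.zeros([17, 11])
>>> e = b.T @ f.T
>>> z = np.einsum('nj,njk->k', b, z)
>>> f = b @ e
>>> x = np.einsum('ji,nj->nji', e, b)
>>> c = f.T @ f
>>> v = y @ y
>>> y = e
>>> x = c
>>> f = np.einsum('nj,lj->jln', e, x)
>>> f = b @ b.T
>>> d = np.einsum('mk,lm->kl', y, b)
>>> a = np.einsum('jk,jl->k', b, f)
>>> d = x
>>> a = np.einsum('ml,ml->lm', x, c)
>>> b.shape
(11, 7)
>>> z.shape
(3,)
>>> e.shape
(7, 17)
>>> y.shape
(7, 17)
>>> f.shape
(11, 11)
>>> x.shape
(17, 17)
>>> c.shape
(17, 17)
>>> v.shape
(5, 5)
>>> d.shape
(17, 17)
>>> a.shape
(17, 17)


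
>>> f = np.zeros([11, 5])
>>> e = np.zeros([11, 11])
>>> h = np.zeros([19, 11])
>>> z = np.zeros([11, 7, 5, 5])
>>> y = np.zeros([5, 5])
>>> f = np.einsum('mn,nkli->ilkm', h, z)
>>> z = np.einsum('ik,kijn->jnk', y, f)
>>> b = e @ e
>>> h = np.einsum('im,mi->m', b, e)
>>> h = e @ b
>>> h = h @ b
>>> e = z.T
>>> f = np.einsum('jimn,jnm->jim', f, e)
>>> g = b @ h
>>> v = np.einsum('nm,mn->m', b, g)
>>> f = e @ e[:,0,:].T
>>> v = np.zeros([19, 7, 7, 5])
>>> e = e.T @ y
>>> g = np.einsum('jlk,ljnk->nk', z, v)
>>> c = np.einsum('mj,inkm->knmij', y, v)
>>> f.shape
(5, 19, 5)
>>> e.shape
(7, 19, 5)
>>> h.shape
(11, 11)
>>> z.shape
(7, 19, 5)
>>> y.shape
(5, 5)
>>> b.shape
(11, 11)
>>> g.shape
(7, 5)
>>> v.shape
(19, 7, 7, 5)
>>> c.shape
(7, 7, 5, 19, 5)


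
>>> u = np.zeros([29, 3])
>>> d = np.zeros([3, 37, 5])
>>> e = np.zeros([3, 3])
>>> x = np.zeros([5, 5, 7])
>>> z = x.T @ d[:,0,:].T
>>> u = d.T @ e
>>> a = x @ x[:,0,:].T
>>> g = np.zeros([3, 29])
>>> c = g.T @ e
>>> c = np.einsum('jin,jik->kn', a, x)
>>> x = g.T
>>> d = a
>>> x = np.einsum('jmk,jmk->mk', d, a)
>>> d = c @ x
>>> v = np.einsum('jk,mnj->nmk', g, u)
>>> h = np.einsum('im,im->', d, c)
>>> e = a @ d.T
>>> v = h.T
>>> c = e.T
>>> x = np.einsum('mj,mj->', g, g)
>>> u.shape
(5, 37, 3)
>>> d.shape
(7, 5)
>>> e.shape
(5, 5, 7)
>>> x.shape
()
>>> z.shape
(7, 5, 3)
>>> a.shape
(5, 5, 5)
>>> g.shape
(3, 29)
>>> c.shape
(7, 5, 5)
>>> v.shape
()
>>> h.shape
()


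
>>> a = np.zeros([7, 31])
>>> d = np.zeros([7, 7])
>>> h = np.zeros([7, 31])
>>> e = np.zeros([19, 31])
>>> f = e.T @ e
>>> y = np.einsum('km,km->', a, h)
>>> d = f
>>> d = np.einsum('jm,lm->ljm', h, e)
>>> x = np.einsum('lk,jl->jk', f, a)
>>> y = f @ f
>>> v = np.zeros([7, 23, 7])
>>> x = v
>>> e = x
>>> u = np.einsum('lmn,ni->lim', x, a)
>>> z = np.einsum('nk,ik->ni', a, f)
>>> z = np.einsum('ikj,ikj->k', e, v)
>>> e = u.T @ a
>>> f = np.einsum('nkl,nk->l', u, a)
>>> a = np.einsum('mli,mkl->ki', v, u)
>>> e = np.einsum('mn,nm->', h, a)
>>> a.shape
(31, 7)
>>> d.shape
(19, 7, 31)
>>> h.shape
(7, 31)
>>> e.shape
()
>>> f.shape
(23,)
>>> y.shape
(31, 31)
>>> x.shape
(7, 23, 7)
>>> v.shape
(7, 23, 7)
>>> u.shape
(7, 31, 23)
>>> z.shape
(23,)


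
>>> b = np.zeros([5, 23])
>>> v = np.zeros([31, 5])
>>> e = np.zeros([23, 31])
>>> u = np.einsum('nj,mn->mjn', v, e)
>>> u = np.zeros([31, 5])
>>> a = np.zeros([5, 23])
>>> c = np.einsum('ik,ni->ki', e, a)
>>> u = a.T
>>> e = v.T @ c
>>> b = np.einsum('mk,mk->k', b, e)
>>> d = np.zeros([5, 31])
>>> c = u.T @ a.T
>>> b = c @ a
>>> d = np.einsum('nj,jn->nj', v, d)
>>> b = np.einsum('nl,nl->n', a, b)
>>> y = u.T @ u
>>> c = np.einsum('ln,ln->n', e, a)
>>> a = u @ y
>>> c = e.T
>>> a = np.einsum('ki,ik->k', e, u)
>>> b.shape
(5,)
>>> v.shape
(31, 5)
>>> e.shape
(5, 23)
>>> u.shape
(23, 5)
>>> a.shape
(5,)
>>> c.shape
(23, 5)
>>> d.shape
(31, 5)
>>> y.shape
(5, 5)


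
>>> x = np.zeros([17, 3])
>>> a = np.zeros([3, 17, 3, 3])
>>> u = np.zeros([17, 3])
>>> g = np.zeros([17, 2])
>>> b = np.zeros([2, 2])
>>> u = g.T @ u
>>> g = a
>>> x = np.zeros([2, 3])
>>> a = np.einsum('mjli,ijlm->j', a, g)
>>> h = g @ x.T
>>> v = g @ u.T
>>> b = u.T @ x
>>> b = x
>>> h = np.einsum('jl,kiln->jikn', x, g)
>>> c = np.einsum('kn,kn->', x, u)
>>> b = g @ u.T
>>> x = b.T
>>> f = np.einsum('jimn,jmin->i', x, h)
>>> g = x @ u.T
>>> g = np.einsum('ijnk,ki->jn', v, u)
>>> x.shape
(2, 3, 17, 3)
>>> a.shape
(17,)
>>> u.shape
(2, 3)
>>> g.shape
(17, 3)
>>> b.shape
(3, 17, 3, 2)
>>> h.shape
(2, 17, 3, 3)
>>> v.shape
(3, 17, 3, 2)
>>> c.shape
()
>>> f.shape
(3,)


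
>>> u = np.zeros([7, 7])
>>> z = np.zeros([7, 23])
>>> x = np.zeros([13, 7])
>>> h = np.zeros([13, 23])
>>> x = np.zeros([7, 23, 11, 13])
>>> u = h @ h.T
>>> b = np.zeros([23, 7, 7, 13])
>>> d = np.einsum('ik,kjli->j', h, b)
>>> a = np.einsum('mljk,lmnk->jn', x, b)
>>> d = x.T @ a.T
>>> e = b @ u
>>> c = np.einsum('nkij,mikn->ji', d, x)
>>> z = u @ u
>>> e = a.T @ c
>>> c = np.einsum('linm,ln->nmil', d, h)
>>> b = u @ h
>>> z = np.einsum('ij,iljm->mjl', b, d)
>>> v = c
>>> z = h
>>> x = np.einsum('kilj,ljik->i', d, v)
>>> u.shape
(13, 13)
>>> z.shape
(13, 23)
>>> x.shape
(11,)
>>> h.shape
(13, 23)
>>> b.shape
(13, 23)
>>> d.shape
(13, 11, 23, 11)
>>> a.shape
(11, 7)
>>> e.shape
(7, 23)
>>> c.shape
(23, 11, 11, 13)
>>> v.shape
(23, 11, 11, 13)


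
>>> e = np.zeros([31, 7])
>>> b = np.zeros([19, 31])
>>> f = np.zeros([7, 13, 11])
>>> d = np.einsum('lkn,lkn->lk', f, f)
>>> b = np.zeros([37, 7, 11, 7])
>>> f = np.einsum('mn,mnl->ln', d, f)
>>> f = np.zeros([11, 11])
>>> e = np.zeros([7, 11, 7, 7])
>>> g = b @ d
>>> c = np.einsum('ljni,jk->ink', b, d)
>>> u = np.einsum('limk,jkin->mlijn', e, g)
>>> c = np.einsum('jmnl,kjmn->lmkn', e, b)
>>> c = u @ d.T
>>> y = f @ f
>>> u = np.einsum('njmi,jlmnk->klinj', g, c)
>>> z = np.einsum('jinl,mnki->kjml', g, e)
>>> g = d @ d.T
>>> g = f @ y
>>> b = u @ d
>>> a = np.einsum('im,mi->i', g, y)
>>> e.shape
(7, 11, 7, 7)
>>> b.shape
(7, 7, 13, 37, 13)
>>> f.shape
(11, 11)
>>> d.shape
(7, 13)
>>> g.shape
(11, 11)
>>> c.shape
(7, 7, 11, 37, 7)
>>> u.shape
(7, 7, 13, 37, 7)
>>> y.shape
(11, 11)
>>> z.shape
(7, 37, 7, 13)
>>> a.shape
(11,)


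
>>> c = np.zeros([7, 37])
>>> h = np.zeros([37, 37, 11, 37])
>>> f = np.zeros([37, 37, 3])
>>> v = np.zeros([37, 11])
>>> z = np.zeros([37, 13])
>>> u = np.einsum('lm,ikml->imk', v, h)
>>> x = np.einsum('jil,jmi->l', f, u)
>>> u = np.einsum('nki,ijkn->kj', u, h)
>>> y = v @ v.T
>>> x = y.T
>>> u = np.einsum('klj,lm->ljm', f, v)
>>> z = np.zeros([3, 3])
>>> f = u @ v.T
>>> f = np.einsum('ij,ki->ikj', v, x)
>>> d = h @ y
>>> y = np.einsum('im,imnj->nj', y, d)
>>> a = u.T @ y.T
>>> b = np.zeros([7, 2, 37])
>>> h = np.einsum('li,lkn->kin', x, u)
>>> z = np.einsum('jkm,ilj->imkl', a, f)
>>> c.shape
(7, 37)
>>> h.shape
(3, 37, 11)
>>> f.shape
(37, 37, 11)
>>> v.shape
(37, 11)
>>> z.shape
(37, 11, 3, 37)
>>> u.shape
(37, 3, 11)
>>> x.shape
(37, 37)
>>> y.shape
(11, 37)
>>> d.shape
(37, 37, 11, 37)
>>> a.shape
(11, 3, 11)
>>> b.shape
(7, 2, 37)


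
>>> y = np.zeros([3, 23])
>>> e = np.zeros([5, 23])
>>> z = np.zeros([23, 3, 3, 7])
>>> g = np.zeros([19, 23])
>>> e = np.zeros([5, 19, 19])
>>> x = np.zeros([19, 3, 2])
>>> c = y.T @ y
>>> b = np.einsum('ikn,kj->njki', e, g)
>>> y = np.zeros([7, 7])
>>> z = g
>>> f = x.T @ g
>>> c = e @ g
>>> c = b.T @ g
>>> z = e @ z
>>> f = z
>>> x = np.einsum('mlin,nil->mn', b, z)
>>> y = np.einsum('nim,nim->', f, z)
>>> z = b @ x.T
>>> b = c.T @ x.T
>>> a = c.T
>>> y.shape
()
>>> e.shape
(5, 19, 19)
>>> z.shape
(19, 23, 19, 19)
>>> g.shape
(19, 23)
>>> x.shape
(19, 5)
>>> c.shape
(5, 19, 23, 23)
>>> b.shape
(23, 23, 19, 19)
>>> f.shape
(5, 19, 23)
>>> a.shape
(23, 23, 19, 5)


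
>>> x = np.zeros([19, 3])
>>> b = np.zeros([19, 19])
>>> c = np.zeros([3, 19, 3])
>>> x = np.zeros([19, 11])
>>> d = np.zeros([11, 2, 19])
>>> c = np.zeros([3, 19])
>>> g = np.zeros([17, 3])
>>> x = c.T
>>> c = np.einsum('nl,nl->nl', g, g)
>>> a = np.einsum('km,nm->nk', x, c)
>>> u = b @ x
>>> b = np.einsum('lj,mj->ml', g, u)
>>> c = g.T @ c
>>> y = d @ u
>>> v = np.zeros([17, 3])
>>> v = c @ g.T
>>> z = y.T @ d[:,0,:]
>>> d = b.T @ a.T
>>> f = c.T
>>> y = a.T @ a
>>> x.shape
(19, 3)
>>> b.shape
(19, 17)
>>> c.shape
(3, 3)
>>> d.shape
(17, 17)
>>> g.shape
(17, 3)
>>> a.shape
(17, 19)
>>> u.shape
(19, 3)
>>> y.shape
(19, 19)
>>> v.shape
(3, 17)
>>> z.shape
(3, 2, 19)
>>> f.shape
(3, 3)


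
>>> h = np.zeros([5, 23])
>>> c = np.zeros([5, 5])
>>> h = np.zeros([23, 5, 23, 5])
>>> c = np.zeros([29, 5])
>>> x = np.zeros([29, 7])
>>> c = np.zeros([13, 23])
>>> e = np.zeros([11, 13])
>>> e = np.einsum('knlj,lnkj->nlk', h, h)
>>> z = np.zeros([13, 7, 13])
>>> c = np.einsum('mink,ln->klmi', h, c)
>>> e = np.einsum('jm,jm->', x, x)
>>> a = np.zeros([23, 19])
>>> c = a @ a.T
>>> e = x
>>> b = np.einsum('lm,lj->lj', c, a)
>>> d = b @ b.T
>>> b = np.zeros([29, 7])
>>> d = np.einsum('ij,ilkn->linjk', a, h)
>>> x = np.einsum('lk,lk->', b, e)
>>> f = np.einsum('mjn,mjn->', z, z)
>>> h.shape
(23, 5, 23, 5)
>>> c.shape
(23, 23)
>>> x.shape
()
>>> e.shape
(29, 7)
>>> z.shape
(13, 7, 13)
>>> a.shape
(23, 19)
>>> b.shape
(29, 7)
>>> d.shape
(5, 23, 5, 19, 23)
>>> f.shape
()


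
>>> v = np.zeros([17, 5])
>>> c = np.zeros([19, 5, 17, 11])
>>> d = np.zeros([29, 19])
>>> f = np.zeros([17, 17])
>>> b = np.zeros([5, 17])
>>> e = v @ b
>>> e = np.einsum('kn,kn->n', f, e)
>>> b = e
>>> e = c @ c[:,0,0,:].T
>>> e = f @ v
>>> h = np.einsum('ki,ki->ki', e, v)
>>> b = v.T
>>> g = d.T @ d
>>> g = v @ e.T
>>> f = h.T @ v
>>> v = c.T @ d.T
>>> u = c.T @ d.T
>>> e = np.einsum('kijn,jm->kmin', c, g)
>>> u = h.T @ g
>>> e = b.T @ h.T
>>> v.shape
(11, 17, 5, 29)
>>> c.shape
(19, 5, 17, 11)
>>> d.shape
(29, 19)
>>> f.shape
(5, 5)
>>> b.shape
(5, 17)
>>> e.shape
(17, 17)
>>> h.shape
(17, 5)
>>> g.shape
(17, 17)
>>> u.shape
(5, 17)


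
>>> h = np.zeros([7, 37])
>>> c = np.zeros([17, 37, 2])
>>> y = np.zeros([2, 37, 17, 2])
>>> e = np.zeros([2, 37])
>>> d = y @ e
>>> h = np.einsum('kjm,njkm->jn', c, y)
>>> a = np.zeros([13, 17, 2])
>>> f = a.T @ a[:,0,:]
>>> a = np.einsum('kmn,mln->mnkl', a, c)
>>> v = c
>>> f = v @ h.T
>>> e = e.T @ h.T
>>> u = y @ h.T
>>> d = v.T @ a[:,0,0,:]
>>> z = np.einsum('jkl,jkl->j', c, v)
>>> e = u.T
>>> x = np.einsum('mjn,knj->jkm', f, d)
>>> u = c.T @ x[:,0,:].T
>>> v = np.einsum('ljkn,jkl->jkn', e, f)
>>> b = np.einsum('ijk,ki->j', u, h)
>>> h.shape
(37, 2)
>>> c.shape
(17, 37, 2)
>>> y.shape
(2, 37, 17, 2)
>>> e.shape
(37, 17, 37, 2)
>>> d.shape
(2, 37, 37)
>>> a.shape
(17, 2, 13, 37)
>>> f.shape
(17, 37, 37)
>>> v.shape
(17, 37, 2)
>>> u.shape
(2, 37, 37)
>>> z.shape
(17,)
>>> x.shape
(37, 2, 17)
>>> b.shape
(37,)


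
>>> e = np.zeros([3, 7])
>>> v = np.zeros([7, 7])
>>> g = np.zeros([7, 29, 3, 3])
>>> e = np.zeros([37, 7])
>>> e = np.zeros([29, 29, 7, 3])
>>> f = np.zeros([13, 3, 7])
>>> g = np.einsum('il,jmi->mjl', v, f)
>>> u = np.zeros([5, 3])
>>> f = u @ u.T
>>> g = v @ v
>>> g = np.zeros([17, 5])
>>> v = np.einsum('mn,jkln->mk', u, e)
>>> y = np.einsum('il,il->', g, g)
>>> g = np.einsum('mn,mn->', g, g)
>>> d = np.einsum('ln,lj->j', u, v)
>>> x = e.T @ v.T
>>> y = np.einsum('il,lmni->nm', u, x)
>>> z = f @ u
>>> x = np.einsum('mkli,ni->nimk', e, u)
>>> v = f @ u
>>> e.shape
(29, 29, 7, 3)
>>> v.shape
(5, 3)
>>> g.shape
()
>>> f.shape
(5, 5)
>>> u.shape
(5, 3)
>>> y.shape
(29, 7)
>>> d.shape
(29,)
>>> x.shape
(5, 3, 29, 29)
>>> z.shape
(5, 3)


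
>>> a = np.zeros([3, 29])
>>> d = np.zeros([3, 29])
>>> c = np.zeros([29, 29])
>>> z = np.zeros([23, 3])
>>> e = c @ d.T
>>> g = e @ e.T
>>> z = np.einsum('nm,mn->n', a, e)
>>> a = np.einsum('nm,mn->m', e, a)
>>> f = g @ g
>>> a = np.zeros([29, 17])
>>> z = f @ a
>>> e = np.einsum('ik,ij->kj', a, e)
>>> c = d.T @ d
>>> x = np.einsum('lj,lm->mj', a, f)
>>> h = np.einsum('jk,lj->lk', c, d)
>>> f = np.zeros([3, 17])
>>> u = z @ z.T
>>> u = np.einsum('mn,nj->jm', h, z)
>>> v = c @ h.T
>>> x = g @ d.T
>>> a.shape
(29, 17)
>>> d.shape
(3, 29)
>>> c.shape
(29, 29)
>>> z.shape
(29, 17)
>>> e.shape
(17, 3)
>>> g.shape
(29, 29)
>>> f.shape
(3, 17)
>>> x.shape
(29, 3)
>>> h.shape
(3, 29)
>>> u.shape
(17, 3)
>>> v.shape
(29, 3)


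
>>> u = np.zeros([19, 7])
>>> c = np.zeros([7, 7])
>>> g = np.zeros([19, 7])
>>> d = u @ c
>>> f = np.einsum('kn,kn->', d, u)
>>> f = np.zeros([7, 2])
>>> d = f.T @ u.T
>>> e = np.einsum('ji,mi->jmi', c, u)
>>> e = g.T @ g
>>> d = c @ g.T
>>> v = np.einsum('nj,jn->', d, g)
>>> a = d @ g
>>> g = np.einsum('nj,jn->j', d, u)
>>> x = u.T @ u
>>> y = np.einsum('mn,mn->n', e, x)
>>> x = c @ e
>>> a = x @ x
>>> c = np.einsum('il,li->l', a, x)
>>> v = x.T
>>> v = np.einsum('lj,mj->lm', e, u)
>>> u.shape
(19, 7)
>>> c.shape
(7,)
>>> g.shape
(19,)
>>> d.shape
(7, 19)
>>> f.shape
(7, 2)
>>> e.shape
(7, 7)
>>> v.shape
(7, 19)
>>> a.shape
(7, 7)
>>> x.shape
(7, 7)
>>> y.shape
(7,)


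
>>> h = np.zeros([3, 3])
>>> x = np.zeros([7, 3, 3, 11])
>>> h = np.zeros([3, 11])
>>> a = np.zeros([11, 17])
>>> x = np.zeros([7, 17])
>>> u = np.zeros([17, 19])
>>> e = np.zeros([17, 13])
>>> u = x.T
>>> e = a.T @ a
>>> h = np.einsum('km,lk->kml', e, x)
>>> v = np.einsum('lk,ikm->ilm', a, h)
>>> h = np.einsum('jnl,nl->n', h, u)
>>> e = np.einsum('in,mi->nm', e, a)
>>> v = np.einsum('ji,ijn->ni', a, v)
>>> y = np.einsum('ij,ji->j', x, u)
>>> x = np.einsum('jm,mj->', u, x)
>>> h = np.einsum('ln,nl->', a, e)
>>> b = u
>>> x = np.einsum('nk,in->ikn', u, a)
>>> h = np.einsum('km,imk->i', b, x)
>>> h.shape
(11,)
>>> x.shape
(11, 7, 17)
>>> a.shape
(11, 17)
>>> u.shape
(17, 7)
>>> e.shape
(17, 11)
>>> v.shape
(7, 17)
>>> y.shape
(17,)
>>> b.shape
(17, 7)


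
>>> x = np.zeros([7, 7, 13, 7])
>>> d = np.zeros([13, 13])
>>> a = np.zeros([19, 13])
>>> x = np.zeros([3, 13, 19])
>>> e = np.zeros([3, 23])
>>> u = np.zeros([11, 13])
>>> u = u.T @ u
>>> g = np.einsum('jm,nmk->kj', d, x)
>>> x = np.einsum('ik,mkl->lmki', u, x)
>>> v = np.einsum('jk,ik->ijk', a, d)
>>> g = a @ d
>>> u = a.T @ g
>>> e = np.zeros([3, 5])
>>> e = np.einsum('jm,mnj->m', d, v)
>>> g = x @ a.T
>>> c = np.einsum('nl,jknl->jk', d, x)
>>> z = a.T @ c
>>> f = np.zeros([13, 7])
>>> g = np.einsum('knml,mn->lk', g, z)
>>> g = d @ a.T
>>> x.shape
(19, 3, 13, 13)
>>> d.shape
(13, 13)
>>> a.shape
(19, 13)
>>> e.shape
(13,)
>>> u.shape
(13, 13)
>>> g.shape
(13, 19)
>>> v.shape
(13, 19, 13)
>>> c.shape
(19, 3)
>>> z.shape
(13, 3)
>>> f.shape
(13, 7)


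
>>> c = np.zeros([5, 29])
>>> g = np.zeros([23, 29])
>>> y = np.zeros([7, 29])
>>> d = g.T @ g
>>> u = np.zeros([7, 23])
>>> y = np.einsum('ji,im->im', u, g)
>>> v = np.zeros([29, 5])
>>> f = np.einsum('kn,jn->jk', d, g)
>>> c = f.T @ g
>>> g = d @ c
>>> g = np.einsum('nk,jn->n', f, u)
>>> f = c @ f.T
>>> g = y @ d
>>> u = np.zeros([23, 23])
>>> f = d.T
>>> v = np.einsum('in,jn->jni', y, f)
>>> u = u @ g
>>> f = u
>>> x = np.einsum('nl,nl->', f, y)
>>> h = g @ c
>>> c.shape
(29, 29)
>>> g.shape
(23, 29)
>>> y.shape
(23, 29)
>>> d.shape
(29, 29)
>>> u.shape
(23, 29)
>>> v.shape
(29, 29, 23)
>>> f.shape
(23, 29)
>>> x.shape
()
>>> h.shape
(23, 29)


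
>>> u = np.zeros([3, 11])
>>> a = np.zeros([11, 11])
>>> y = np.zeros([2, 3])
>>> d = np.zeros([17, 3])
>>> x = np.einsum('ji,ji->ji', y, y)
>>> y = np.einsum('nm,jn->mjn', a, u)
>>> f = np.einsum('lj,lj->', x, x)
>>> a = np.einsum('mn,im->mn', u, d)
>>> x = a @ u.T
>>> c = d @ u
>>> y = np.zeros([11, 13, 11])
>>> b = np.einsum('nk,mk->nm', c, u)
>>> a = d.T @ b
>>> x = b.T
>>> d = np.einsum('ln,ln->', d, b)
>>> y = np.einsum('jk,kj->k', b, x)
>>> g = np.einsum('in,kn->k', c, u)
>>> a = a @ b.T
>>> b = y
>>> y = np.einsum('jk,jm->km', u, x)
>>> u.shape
(3, 11)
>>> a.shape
(3, 17)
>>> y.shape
(11, 17)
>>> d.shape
()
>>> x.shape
(3, 17)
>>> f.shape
()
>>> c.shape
(17, 11)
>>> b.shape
(3,)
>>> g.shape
(3,)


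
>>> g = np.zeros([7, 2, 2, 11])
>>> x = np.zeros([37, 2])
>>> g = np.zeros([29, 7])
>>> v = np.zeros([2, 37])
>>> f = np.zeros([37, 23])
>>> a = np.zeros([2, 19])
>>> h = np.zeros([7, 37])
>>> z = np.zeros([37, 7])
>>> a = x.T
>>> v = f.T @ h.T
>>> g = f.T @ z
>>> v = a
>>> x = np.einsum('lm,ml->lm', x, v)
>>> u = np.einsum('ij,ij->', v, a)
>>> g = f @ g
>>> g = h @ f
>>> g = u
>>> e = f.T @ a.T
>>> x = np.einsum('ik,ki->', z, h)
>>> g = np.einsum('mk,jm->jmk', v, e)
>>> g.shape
(23, 2, 37)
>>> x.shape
()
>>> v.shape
(2, 37)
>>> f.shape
(37, 23)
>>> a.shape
(2, 37)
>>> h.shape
(7, 37)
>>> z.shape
(37, 7)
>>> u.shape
()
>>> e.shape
(23, 2)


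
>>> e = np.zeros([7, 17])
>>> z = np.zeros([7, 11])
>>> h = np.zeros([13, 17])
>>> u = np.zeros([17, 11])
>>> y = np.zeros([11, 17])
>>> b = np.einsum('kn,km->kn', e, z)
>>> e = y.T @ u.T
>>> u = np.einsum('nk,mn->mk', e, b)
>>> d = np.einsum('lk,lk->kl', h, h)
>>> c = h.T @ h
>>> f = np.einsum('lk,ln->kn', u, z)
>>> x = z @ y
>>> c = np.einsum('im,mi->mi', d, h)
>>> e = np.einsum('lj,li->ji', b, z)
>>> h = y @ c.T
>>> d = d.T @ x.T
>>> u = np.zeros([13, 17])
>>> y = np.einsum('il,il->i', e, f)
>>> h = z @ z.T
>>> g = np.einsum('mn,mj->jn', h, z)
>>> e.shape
(17, 11)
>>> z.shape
(7, 11)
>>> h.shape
(7, 7)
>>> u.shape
(13, 17)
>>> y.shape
(17,)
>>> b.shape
(7, 17)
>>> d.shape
(13, 7)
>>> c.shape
(13, 17)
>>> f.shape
(17, 11)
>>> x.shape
(7, 17)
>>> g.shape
(11, 7)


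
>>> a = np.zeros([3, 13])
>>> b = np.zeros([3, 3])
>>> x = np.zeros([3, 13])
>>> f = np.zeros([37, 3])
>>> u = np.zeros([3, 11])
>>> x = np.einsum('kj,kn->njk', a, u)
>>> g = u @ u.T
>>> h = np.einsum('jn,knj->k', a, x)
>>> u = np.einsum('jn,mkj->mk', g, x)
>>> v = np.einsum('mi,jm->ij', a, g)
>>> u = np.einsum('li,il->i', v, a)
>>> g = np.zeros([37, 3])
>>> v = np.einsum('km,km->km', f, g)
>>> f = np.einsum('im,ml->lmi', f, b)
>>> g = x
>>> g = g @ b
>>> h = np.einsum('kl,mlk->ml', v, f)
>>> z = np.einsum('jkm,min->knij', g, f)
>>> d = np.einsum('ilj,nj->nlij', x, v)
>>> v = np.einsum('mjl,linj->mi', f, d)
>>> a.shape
(3, 13)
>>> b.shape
(3, 3)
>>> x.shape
(11, 13, 3)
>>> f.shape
(3, 3, 37)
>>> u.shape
(3,)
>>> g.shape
(11, 13, 3)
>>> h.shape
(3, 3)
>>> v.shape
(3, 13)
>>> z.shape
(13, 37, 3, 11)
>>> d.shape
(37, 13, 11, 3)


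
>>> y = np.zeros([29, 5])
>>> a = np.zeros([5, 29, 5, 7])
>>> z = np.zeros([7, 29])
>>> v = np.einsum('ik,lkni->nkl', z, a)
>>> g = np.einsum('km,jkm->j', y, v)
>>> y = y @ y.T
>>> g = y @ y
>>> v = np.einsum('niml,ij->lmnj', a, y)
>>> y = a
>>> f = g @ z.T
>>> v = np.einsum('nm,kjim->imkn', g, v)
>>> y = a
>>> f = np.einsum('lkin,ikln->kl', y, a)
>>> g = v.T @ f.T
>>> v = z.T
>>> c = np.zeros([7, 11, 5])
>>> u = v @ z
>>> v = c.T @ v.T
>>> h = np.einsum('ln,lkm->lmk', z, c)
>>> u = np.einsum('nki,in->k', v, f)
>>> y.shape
(5, 29, 5, 7)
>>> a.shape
(5, 29, 5, 7)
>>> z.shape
(7, 29)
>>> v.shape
(5, 11, 29)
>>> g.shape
(29, 7, 29, 29)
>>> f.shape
(29, 5)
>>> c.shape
(7, 11, 5)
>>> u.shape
(11,)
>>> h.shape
(7, 5, 11)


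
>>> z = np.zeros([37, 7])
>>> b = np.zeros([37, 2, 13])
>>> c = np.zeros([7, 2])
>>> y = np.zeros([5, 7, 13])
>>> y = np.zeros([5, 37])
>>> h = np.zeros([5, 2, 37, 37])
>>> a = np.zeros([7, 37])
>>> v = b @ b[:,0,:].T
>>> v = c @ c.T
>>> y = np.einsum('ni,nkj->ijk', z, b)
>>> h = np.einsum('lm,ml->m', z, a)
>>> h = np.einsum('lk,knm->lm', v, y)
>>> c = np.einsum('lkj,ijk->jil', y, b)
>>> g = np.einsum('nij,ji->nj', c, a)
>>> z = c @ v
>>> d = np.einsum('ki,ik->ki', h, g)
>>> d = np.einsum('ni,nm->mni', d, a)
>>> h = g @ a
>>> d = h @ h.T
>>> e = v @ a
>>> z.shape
(2, 37, 7)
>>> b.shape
(37, 2, 13)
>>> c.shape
(2, 37, 7)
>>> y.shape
(7, 13, 2)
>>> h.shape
(2, 37)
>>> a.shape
(7, 37)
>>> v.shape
(7, 7)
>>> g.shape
(2, 7)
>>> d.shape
(2, 2)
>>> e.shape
(7, 37)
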